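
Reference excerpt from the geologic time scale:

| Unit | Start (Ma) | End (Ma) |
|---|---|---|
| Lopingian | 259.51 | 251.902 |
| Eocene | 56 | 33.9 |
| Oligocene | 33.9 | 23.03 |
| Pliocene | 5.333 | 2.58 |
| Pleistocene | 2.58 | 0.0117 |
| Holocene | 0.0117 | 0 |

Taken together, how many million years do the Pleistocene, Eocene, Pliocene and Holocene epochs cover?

27.433 million years

Duration is start − end for each: (2.58 − 0.0117) + (56 − 33.9) + (5.333 − 2.58) + (0.0117 − 0).
That is 2.5683 + 22.1 + 2.753 + 0.0117, which totals 27.433 million years.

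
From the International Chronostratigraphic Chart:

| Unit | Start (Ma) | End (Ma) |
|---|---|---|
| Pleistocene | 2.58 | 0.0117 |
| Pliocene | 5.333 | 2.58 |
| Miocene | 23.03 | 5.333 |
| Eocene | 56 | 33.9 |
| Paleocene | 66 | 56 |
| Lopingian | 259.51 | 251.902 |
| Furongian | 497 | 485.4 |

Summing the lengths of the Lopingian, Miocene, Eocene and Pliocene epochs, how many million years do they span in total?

Duration is start − end for each: (259.51 − 251.902) + (23.03 − 5.333) + (56 − 33.9) + (5.333 − 2.58).
That is 7.608 + 17.697 + 22.1 + 2.753, which totals 50.158 million years.

50.158 million years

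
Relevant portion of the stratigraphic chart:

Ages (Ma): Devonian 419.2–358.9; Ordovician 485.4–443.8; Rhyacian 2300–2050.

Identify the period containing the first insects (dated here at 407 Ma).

407 Ma lies between 419.2 and 358.9 Ma, so it falls in the Devonian.

Devonian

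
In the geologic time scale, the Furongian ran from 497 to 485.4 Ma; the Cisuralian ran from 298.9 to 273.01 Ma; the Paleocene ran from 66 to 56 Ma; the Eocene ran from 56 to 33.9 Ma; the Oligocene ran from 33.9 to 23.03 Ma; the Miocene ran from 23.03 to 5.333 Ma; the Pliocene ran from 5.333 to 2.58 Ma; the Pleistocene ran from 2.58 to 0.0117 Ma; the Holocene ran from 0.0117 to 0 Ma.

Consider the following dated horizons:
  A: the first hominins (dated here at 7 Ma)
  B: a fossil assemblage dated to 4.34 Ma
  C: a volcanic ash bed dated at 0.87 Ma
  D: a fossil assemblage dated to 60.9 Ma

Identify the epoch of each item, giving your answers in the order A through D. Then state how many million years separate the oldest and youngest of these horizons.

A: 7 Ma lies in 23.03–5.333 Ma, so Miocene.
B: 4.34 Ma lies in 5.333–2.58 Ma, so Pliocene.
C: 0.87 Ma lies in 2.58–0.0117 Ma, so Pleistocene.
D: 60.9 Ma lies in 66–56 Ma, so Paleocene.
Oldest = 60.9 Ma, youngest = 0.87 Ma → span 60.03 Myr.

A — Miocene; B — Pliocene; C — Pleistocene; D — Paleocene; span 60.03 million years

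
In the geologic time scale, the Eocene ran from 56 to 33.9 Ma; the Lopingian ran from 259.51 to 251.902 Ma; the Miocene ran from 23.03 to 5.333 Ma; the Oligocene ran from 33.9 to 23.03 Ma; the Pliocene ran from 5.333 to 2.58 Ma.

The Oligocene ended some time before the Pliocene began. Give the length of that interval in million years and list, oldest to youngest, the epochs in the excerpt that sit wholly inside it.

End of Oligocene = 23.03 Ma; start of Pliocene = 5.333 Ma.
Gap = 23.03 − 5.333 = 17.697 Myr.
Epochs wholly inside 23.03–5.333 Ma: Miocene (23.03–5.333).

17.697 million years; Miocene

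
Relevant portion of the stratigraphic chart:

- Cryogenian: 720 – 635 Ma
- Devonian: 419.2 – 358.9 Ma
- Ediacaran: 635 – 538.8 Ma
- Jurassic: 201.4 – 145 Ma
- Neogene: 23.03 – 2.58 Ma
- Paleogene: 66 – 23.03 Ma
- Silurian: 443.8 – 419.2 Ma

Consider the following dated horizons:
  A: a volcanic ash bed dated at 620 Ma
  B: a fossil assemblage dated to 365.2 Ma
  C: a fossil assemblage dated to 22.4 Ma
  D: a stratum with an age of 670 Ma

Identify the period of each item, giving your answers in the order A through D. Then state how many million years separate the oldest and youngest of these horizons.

A — Ediacaran; B — Devonian; C — Neogene; D — Cryogenian; span 647.6 million years

A: 620 Ma lies in 635–538.8 Ma, so Ediacaran.
B: 365.2 Ma lies in 419.2–358.9 Ma, so Devonian.
C: 22.4 Ma lies in 23.03–2.58 Ma, so Neogene.
D: 670 Ma lies in 720–635 Ma, so Cryogenian.
Oldest = 670 Ma, youngest = 22.4 Ma → span 647.6 Myr.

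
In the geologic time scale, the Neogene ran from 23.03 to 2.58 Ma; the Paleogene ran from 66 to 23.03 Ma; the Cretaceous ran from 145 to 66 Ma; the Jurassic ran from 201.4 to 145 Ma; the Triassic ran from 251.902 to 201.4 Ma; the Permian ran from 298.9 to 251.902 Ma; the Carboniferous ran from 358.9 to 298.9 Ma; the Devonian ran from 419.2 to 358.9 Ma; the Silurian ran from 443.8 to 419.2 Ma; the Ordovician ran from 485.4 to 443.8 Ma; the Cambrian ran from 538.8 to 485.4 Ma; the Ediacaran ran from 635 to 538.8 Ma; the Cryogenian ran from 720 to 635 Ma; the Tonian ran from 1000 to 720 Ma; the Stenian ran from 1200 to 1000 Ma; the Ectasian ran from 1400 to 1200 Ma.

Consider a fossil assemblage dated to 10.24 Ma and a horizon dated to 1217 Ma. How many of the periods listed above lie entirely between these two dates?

1217 Ma sits inside the Ectasian (1400–1200) and 10.24 Ma inside the Neogene (23.03–2.58); neither of those is wholly between the two dates.
The listed periods lying completely between them are Stenian, Tonian, Cryogenian, Ediacaran, Cambrian, Ordovician, Silurian, Devonian, Carboniferous, Permian, Triassic, Jurassic, Cretaceous, Paleogene — 14 in all.

14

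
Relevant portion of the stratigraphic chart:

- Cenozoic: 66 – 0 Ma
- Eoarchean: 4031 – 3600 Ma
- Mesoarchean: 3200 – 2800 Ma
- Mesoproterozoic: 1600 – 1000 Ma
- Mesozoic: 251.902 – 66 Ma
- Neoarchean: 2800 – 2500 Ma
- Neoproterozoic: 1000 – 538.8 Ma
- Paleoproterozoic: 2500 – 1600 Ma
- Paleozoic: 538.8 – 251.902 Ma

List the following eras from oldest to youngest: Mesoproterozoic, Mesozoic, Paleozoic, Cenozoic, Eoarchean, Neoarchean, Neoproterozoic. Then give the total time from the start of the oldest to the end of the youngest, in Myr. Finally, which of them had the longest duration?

Start ages (Ma): Eoarchean 4031, Neoarchean 2800, Mesoproterozoic 1600, Neoproterozoic 1000, Paleozoic 538.8, Mesozoic 251.902, Cenozoic 66.
Ordered oldest to youngest: Eoarchean, Neoarchean, Mesoproterozoic, Neoproterozoic, Paleozoic, Mesozoic, Cenozoic.
Span = 4031 − 0 = 4031 Myr.
Durations: Eoarchean 431, Cenozoic 66, Paleozoic 286.898, Mesozoic 185.902, Mesoproterozoic 600, Neoproterozoic 461.2, Neoarchean 300 → longest is Mesoproterozoic (600 Myr).

Eoarchean → Neoarchean → Mesoproterozoic → Neoproterozoic → Paleozoic → Mesozoic → Cenozoic; total span 4031 Myr; longest is Mesoproterozoic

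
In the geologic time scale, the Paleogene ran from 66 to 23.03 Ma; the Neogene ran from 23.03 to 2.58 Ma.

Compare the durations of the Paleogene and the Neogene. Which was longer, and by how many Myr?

Paleogene, by 22.52 million years

Paleogene: 66 − 23.03 = 42.97 Myr.
Neogene: 23.03 − 2.58 = 20.45 Myr.
Difference: 42.97 − 20.45 = 22.52 Myr, so the Paleogene was longer.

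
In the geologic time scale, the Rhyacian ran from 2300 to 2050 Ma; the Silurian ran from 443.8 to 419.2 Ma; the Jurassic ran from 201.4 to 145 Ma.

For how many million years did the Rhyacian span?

2300 − 2050 = 250 million years.

250 million years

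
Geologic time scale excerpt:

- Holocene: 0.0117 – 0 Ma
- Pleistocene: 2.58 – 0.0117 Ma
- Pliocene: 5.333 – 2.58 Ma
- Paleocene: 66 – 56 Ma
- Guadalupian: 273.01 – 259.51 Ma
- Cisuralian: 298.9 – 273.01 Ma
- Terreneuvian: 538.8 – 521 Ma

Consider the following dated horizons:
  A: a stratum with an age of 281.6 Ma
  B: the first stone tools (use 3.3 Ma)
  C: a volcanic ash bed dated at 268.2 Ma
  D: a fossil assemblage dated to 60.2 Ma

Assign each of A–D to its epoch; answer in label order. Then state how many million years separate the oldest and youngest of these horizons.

A — Cisuralian; B — Pliocene; C — Guadalupian; D — Paleocene; span 278.3 million years

Match each age against the start–end ranges in the excerpt: A = 281.6 Ma → Cisuralian (298.9–273.01); B = 3.3 Ma → Pliocene (5.333–2.58); C = 268.2 Ma → Guadalupian (273.01–259.51); D = 60.2 Ma → Paleocene (66–56).
The largest age is 281.6 Ma and the smallest is 3.3 Ma; their difference is 278.3 Myr.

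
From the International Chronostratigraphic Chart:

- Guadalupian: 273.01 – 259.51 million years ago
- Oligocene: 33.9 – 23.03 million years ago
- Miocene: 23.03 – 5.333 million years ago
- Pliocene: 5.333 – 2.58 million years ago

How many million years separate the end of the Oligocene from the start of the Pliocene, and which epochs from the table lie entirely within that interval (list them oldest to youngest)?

17.697 million years; Miocene

The Oligocene closes at 23.03 Ma and the Pliocene opens at 5.333 Ma, so the interval is 23.03 − 5.333 = 17.697 Myr.
An epoch fits inside if it starts at or after 23.03 Ma and ends at or before 5.333 Ma; oldest first that gives Miocene.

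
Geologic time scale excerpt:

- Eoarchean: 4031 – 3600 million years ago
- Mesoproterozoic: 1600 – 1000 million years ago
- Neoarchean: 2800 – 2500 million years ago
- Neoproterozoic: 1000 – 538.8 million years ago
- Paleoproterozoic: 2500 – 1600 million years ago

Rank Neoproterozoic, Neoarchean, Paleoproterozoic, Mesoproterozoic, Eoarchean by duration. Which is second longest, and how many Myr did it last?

Mesoproterozoic, 600 million years

Start − end for each: Neoproterozoic 1000 − 538.8 = 461.2; Neoarchean 2800 − 2500 = 300; Paleoproterozoic 2500 − 1600 = 900; Mesoproterozoic 1600 − 1000 = 600; Eoarchean 4031 − 3600 = 431.
Ranking these from longest: Paleoproterozoic > Mesoproterozoic > Neoproterozoic > Eoarchean > Neoarchean.
Position 2 in that ranking is Mesoproterozoic, which lasted 600 Myr.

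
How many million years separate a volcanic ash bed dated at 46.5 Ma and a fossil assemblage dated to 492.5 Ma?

492.5 − 46.5 = 446 million years.

446 million years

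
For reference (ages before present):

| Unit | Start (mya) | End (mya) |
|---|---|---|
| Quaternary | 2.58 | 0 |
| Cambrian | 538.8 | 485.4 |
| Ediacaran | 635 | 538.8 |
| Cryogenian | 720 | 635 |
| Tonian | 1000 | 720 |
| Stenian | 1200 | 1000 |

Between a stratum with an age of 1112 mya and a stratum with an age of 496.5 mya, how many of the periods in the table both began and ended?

3

1112 Ma sits inside the Stenian (1200–1000) and 496.5 Ma inside the Cambrian (538.8–485.4); neither of those is wholly between the two dates.
The listed periods lying completely between them are Tonian, Cryogenian, Ediacaran — 3 in all.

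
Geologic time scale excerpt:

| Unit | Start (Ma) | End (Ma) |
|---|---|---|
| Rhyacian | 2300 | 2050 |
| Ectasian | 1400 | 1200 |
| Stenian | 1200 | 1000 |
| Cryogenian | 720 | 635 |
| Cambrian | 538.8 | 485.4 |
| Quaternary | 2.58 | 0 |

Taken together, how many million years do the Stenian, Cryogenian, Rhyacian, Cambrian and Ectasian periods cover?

Each duration: Stenian = 200; Cryogenian = 85; Rhyacian = 250; Cambrian = 53.4; Ectasian = 200.
Sum: 200 + 85 + 250 + 53.4 + 200 = 788.4 Myr.

788.4 million years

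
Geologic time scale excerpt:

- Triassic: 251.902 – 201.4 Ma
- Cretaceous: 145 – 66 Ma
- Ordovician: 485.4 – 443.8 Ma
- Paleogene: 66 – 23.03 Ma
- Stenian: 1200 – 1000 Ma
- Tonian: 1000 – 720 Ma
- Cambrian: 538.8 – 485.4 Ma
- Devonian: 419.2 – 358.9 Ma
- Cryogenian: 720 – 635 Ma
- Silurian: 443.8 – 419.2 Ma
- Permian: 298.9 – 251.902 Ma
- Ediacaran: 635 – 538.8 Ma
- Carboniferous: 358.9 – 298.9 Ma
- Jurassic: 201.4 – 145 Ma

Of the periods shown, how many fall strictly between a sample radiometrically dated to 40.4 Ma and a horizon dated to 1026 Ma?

1026 Ma sits inside the Stenian (1200–1000) and 40.4 Ma inside the Paleogene (66–23.03); neither of those is wholly between the two dates.
The listed periods lying completely between them are Tonian, Cryogenian, Ediacaran, Cambrian, Ordovician, Silurian, Devonian, Carboniferous, Permian, Triassic, Jurassic, Cretaceous — 12 in all.

12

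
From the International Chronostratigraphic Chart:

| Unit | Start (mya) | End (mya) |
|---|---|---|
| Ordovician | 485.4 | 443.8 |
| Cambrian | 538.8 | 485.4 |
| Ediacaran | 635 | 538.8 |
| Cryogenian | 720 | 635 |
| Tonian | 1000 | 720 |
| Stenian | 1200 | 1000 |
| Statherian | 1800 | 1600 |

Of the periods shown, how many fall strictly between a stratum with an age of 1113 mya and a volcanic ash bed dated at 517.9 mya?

3

1113 Ma sits inside the Stenian (1200–1000) and 517.9 Ma inside the Cambrian (538.8–485.4); neither of those is wholly between the two dates.
The listed periods lying completely between them are Tonian, Cryogenian, Ediacaran — 3 in all.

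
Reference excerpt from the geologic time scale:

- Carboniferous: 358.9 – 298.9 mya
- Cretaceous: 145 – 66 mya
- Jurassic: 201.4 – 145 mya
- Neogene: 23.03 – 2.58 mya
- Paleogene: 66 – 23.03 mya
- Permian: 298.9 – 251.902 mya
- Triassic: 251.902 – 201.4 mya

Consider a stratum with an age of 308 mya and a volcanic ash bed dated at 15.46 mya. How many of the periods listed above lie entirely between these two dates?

308 Ma sits inside the Carboniferous (358.9–298.9) and 15.46 Ma inside the Neogene (23.03–2.58); neither of those is wholly between the two dates.
The listed periods lying completely between them are Permian, Triassic, Jurassic, Cretaceous, Paleogene — 5 in all.

5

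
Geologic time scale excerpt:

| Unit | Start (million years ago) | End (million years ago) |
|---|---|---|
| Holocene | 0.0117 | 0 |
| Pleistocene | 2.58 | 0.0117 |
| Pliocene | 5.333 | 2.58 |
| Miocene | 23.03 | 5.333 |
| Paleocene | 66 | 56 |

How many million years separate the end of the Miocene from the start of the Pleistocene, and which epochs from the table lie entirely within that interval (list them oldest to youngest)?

The Miocene closes at 5.333 Ma and the Pleistocene opens at 2.58 Ma, so the interval is 5.333 − 2.58 = 2.753 Myr.
An epoch fits inside if it starts at or after 5.333 Ma and ends at or before 2.58 Ma; oldest first that gives Pliocene.

2.753 million years; Pliocene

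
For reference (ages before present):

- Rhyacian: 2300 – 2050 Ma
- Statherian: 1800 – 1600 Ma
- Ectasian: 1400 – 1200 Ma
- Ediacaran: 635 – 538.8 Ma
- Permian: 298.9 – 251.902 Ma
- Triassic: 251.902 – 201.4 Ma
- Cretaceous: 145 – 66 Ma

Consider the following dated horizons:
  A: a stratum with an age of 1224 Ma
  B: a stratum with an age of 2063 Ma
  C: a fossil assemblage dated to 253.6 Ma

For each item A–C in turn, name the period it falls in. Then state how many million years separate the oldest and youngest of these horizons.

Match each age against the start–end ranges in the excerpt: A = 1224 Ma → Ectasian (1400–1200); B = 2063 Ma → Rhyacian (2300–2050); C = 253.6 Ma → Permian (298.9–251.902).
The largest age is 2063 Ma and the smallest is 253.6 Ma; their difference is 1809.4 Myr.

A — Ectasian; B — Rhyacian; C — Permian; span 1809.4 million years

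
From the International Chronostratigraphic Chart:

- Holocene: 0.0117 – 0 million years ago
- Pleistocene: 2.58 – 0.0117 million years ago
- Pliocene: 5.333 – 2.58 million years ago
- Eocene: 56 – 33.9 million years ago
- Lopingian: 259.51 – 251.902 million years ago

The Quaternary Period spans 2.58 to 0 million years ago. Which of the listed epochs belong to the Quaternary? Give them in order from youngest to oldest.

Epochs with both bounds inside 2.58–0 Ma: Holocene (0.0117–0), Pleistocene (2.58–0.0117).

Holocene, Pleistocene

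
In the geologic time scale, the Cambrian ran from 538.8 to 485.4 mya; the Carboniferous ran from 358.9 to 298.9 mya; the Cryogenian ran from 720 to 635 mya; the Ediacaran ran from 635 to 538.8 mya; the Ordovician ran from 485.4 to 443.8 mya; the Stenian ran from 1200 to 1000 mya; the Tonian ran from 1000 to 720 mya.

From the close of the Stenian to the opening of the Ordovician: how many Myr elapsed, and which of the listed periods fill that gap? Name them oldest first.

The Stenian closes at 1000 Ma and the Ordovician opens at 485.4 Ma, so the interval is 1000 − 485.4 = 514.6 Myr.
A period fits inside if it starts at or after 1000 Ma and ends at or before 485.4 Ma; oldest first that gives Tonian, Cryogenian, Ediacaran, Cambrian.

514.6 million years; Tonian, Cryogenian, Ediacaran, Cambrian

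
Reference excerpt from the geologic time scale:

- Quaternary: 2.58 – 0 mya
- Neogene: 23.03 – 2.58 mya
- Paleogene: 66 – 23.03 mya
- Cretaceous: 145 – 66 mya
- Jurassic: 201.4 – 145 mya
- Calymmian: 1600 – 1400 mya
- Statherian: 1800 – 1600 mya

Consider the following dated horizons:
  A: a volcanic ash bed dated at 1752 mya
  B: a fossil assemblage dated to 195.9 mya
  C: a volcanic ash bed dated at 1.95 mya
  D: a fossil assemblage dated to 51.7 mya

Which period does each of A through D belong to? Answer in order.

Match each age against the start–end ranges in the excerpt: A = 1752 Ma → Statherian (1800–1600); B = 195.9 Ma → Jurassic (201.4–145); C = 1.95 Ma → Quaternary (2.58–0); D = 51.7 Ma → Paleogene (66–23.03).

A — Statherian; B — Jurassic; C — Quaternary; D — Paleogene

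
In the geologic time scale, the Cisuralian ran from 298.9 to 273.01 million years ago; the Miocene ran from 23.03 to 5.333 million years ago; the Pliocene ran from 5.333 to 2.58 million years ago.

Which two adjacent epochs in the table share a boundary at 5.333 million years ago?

Miocene and Pliocene

The Miocene ends at 5.333 million years ago and the Pliocene begins at 5.333 million years ago, so they share that boundary.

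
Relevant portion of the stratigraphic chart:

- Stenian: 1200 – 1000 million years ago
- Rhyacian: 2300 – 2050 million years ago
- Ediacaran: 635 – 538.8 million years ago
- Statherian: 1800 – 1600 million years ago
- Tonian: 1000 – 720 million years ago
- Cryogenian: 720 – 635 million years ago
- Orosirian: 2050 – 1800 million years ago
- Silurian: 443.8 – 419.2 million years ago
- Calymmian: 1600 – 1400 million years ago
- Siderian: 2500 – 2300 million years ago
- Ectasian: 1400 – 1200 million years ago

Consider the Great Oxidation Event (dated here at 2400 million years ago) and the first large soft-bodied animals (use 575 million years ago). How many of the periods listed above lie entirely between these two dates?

The older date is 2400 Ma and the younger is 575 Ma.
Periods with start < 2400 and end > 575 Ma: Rhyacian (2300–2050), Orosirian (2050–1800), Statherian (1800–1600), Calymmian (1600–1400), Ectasian (1400–1200), Stenian (1200–1000), Tonian (1000–720), Cryogenian (720–635).
That is 8 complete periods.

8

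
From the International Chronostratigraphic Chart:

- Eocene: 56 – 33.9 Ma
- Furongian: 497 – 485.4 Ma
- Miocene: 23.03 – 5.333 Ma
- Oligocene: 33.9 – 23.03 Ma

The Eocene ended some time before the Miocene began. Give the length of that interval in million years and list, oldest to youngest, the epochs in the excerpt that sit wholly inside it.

The Eocene closes at 33.9 Ma and the Miocene opens at 23.03 Ma, so the interval is 33.9 − 23.03 = 10.87 Myr.
An epoch fits inside if it starts at or after 33.9 Ma and ends at or before 23.03 Ma; oldest first that gives Oligocene.

10.87 million years; Oligocene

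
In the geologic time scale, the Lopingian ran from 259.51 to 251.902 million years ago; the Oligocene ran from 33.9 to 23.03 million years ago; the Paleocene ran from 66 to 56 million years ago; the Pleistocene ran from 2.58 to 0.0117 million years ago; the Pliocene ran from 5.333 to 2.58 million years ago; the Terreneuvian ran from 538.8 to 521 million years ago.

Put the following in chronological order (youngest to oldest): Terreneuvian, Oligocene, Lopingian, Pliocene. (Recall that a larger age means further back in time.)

The oldest of these is Terreneuvian (starts 538.8 Ma) and the youngest is Pliocene (ends 2.58 Ma).
In between, by decreasing start age: Lopingian (259.51), Oligocene (33.9).
Listing youngest first means reversing that sequence.

Pliocene, Oligocene, Lopingian, Terreneuvian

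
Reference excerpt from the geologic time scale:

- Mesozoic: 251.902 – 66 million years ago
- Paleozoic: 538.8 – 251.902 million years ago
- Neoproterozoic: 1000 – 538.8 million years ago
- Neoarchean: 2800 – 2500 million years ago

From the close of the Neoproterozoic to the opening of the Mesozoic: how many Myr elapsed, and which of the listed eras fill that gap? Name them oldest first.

End of Neoproterozoic = 538.8 Ma; start of Mesozoic = 251.902 Ma.
Gap = 538.8 − 251.902 = 286.898 Myr.
Eras wholly inside 538.8–251.902 Ma: Paleozoic (538.8–251.902).

286.898 million years; Paleozoic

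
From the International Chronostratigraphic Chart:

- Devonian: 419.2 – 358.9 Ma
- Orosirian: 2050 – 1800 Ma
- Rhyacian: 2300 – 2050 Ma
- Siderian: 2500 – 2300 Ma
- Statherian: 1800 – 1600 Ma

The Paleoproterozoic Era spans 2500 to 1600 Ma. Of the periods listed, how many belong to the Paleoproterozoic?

4

Periods inside 2500–1600 Ma: Siderian, Rhyacian, Orosirian, Statherian — 4 in total.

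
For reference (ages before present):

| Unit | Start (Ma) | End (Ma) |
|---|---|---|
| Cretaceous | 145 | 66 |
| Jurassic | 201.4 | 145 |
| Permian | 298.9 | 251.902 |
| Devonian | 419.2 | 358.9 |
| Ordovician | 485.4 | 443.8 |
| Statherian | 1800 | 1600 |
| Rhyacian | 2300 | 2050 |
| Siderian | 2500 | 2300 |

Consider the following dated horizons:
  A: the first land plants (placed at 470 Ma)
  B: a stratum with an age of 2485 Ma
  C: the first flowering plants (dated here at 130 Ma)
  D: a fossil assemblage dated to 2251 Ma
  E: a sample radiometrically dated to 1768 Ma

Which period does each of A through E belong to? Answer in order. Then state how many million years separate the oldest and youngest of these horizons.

A — Ordovician; B — Siderian; C — Cretaceous; D — Rhyacian; E — Statherian; span 2355 million years

A: 470 Ma lies in 485.4–443.8 Ma, so Ordovician.
B: 2485 Ma lies in 2500–2300 Ma, so Siderian.
C: 130 Ma lies in 145–66 Ma, so Cretaceous.
D: 2251 Ma lies in 2300–2050 Ma, so Rhyacian.
E: 1768 Ma lies in 1800–1600 Ma, so Statherian.
Oldest = 2485 Ma, youngest = 130 Ma → span 2355 Myr.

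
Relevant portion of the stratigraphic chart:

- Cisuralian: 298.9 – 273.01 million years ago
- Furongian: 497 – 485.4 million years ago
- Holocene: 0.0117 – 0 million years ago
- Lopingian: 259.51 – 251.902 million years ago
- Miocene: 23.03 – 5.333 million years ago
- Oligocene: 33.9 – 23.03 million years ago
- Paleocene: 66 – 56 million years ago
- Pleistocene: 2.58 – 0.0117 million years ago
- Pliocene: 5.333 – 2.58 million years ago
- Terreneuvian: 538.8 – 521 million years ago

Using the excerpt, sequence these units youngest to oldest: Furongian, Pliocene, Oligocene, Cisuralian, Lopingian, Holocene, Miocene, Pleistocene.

The oldest of these is Furongian (starts 497 Ma) and the youngest is Holocene (ends 0 Ma).
In between, by decreasing start age: Cisuralian (298.9), Lopingian (259.51), Oligocene (33.9), Miocene (23.03), Pliocene (5.333), Pleistocene (2.58).
Listing youngest first means reversing that sequence.

Holocene, Pleistocene, Pliocene, Miocene, Oligocene, Lopingian, Cisuralian, Furongian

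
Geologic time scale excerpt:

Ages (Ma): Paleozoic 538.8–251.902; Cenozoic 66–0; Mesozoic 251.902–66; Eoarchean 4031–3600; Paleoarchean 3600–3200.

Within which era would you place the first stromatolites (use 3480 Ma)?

Paleoarchean

3480 Ma lies between 3600 and 3200 Ma, so it falls in the Paleoarchean.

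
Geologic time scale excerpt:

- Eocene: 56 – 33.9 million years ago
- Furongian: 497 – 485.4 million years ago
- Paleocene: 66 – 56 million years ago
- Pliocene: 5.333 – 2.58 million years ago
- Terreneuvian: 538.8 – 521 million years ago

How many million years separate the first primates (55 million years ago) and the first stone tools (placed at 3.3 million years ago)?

51.7 million years

55 − 3.3 = 51.7 million years.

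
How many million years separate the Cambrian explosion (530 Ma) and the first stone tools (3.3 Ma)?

526.7 million years

530 − 3.3 = 526.7 million years.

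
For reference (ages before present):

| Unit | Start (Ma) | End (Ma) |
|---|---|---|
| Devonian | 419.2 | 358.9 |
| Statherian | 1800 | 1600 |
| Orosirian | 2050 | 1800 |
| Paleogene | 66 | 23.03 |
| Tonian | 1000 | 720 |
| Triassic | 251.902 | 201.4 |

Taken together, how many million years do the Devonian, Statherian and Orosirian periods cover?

510.3 million years

Duration is start − end for each: (419.2 − 358.9) + (1800 − 1600) + (2050 − 1800).
That is 60.3 + 200 + 250, which totals 510.3 million years.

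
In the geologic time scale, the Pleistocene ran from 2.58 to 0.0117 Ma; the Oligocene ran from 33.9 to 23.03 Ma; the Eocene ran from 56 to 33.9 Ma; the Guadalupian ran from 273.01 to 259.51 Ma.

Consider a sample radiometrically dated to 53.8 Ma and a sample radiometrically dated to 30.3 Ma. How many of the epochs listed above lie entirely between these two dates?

The older date is 53.8 Ma and the younger is 30.3 Ma.
No epoch both begins after 53.8 Ma and ends before 30.3 Ma, so the count is 0.

0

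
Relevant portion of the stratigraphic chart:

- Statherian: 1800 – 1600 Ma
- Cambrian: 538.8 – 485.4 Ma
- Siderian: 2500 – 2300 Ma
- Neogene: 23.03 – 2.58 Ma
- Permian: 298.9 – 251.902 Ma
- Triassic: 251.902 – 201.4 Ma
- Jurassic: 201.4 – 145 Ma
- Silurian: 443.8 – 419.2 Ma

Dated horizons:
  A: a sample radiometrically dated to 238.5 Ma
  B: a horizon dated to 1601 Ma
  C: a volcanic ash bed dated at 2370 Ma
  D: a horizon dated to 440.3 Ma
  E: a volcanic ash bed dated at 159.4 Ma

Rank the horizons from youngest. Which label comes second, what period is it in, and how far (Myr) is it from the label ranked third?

A, in the Triassic; 201.8 million years to D

Smaller Ma means younger, so youngest first: E 159.4 < A 238.5 < D 440.3 < B 1601 < C 2370.
Counting 2 along gives A (238.5 Ma); the excerpt puts that inside the Triassic, 251.902–201.4 Ma.
Next in line is D (440.3 Ma), and 440.3 − 238.5 = 201.8 Myr.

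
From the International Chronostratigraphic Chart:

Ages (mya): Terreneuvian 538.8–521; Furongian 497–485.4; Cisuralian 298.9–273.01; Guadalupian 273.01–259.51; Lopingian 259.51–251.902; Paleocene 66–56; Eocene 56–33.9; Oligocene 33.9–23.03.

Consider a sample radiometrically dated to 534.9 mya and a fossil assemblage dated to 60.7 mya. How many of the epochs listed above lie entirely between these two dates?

The older date is 534.9 Ma and the younger is 60.7 Ma.
Epochs with start < 534.9 and end > 60.7 Ma: Furongian (497–485.4), Cisuralian (298.9–273.01), Guadalupian (273.01–259.51), Lopingian (259.51–251.902).
That is 4 complete epochs.

4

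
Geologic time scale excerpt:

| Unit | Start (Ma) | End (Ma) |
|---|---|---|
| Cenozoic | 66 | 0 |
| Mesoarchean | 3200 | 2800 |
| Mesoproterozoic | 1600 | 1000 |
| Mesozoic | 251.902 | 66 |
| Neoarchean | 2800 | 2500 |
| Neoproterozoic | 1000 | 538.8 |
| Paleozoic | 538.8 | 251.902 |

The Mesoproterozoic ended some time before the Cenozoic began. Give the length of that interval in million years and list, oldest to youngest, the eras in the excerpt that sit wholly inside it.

End of Mesoproterozoic = 1000 Ma; start of Cenozoic = 66 Ma.
Gap = 1000 − 66 = 934 Myr.
Eras wholly inside 1000–66 Ma: Neoproterozoic (1000–538.8), Paleozoic (538.8–251.902), Mesozoic (251.902–66).

934 million years; Neoproterozoic, Paleozoic, Mesozoic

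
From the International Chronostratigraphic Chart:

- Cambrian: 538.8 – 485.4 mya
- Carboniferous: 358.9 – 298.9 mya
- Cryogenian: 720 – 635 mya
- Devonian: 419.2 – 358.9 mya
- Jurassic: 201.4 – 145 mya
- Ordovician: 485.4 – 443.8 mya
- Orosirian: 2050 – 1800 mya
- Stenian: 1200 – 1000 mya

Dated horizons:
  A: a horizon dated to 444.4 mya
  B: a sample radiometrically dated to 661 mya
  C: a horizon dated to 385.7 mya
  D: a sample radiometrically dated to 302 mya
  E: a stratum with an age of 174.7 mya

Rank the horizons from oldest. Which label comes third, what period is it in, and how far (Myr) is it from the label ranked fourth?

Larger Ma means older, so oldest first: B 661 > A 444.4 > C 385.7 > D 302 > E 174.7.
Counting 3 along gives C (385.7 Ma); the excerpt puts that inside the Devonian, 419.2–358.9 Ma.
Next in line is D (302 Ma), and 385.7 − 302 = 83.7 Myr.

C, in the Devonian; 83.7 million years to D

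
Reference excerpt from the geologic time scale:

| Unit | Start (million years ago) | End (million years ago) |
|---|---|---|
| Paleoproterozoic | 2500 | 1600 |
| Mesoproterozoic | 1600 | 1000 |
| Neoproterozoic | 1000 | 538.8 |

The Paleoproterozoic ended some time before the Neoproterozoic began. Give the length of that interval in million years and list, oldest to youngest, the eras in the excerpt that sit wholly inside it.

End of Paleoproterozoic = 1600 Ma; start of Neoproterozoic = 1000 Ma.
Gap = 1600 − 1000 = 600 Myr.
Eras wholly inside 1600–1000 Ma: Mesoproterozoic (1600–1000).

600 million years; Mesoproterozoic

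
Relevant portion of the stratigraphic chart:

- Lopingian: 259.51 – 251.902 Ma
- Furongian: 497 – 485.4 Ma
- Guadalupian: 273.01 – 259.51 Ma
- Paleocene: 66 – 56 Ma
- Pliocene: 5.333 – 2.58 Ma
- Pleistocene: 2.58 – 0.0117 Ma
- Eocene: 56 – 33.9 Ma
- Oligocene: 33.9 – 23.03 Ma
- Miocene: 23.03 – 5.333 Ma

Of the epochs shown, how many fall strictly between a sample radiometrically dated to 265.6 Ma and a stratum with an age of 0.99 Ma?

6

The older date is 265.6 Ma and the younger is 0.99 Ma.
Epochs with start < 265.6 and end > 0.99 Ma: Lopingian (259.51–251.902), Paleocene (66–56), Eocene (56–33.9), Oligocene (33.9–23.03), Miocene (23.03–5.333), Pliocene (5.333–2.58).
That is 6 complete epochs.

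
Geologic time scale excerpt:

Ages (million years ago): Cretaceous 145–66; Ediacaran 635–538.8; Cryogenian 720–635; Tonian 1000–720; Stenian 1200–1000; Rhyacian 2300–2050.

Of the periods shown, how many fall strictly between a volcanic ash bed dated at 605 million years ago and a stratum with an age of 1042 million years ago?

1042 Ma sits inside the Stenian (1200–1000) and 605 Ma inside the Ediacaran (635–538.8); neither of those is wholly between the two dates.
The listed periods lying completely between them are Tonian, Cryogenian — 2 in all.

2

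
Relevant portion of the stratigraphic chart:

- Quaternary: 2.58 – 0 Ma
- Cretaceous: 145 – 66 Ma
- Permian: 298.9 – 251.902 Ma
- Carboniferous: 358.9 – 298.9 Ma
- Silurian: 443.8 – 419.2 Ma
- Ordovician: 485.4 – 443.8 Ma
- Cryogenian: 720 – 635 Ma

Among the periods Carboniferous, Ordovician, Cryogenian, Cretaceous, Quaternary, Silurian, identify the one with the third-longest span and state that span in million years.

Carboniferous, 60 million years

Start − end for each: Carboniferous 358.9 − 298.9 = 60; Ordovician 485.4 − 443.8 = 41.6; Cryogenian 720 − 635 = 85; Cretaceous 145 − 66 = 79; Quaternary 2.58 − 0 = 2.58; Silurian 443.8 − 419.2 = 24.6.
Ranking these from longest: Cryogenian > Cretaceous > Carboniferous > Ordovician > Silurian > Quaternary.
Position 3 in that ranking is Carboniferous, which lasted 60 Myr.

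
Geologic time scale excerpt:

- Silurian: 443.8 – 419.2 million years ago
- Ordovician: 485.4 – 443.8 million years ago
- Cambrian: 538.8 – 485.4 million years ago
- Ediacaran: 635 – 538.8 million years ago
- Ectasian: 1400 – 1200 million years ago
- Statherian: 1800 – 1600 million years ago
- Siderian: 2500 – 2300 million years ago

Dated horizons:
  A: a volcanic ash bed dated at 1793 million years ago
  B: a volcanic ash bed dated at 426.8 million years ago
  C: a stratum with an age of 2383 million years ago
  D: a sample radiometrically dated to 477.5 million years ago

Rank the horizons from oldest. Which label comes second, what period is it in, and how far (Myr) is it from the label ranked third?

A, in the Statherian; 1315.5 million years to D

Sorted oldest-first by Ma: C (2383), A (1793), D (477.5), B (426.8).
The second oldest is A at 1793 Ma, which lies in 1800–1600 Ma: the Statherian.
The third oldest is D at 477.5 Ma; separation = |1793 − 477.5| = 1315.5 Myr.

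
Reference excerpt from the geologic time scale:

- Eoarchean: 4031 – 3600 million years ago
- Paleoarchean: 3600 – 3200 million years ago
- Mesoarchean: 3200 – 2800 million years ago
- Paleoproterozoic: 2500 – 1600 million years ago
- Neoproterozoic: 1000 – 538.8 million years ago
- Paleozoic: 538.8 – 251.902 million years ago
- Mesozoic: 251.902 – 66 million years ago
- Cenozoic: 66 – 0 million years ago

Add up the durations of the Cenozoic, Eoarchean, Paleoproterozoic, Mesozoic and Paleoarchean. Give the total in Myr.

1982.902 million years

Duration is start − end for each: (66 − 0) + (4031 − 3600) + (2500 − 1600) + (251.902 − 66) + (3600 − 3200).
That is 66 + 431 + 900 + 185.902 + 400, which totals 1982.902 million years.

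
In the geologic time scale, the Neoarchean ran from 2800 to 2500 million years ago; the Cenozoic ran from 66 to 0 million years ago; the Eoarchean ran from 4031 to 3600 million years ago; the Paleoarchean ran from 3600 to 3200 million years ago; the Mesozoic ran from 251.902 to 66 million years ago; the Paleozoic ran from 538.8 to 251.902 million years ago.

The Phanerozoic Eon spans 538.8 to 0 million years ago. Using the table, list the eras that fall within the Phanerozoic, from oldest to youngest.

Paleozoic, Mesozoic, Cenozoic

Eras with both bounds inside 538.8–0 Ma: Paleozoic (538.8–251.902), Mesozoic (251.902–66), Cenozoic (66–0).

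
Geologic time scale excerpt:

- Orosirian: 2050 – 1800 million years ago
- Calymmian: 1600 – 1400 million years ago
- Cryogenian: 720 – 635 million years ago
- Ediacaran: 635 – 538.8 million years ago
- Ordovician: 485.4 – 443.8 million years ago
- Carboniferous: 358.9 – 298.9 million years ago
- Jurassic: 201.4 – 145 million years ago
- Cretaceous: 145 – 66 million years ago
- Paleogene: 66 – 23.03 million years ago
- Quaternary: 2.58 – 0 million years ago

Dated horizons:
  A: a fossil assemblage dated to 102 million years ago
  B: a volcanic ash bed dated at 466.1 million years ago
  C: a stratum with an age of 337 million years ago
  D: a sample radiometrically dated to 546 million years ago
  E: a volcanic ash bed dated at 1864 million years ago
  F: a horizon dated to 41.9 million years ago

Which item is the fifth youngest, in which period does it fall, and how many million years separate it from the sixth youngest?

Sorted youngest-first by Ma: F (41.9), A (102), C (337), B (466.1), D (546), E (1864).
The fifth youngest is D at 546 Ma, which lies in 635–538.8 Ma: the Ediacaran.
The sixth youngest is E at 1864 Ma; separation = |546 − 1864| = 1318 Myr.

D, in the Ediacaran; 1318 million years to E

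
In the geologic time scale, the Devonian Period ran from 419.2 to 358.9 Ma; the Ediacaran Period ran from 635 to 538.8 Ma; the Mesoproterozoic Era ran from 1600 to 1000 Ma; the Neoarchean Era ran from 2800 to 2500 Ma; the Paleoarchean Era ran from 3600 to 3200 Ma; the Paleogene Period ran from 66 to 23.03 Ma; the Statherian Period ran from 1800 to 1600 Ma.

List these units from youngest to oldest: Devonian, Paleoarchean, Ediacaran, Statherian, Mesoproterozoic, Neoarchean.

Sorting by start age (ascending Ma, since larger Ma = older): Devonian start 419.2, Ediacaran start 635, Mesoproterozoic start 1600, Statherian start 1800, Neoarchean start 2800, Paleoarchean start 3600.

Devonian, then Ediacaran, then Mesoproterozoic, then Statherian, then Neoarchean, then Paleoarchean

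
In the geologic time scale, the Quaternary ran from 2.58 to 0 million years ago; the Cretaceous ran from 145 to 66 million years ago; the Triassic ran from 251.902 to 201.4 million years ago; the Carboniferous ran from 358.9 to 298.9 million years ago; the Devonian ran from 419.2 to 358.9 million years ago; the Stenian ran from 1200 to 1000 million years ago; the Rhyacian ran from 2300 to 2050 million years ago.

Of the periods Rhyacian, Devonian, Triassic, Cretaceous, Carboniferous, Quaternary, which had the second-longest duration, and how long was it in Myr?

Cretaceous, 79 million years

Durations: Rhyacian 250; Devonian 60.3; Triassic 50.502; Cretaceous 79; Carboniferous 60; Quaternary 2.58 Myr.
Sorted longest-first: Rhyacian (250), Cretaceous (79), Devonian (60.3), Carboniferous (60), Triassic (50.502), Quaternary (2.58).
The second longest is Cretaceous at 79 Myr.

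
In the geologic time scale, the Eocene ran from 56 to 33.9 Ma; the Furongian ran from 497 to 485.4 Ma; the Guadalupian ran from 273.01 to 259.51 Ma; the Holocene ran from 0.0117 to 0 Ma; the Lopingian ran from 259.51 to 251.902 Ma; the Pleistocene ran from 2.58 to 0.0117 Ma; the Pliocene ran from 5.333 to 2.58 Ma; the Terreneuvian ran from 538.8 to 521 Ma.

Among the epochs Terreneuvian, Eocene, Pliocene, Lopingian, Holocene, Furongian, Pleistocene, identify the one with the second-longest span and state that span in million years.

Terreneuvian, 17.8 million years

Start − end for each: Terreneuvian 538.8 − 521 = 17.8; Eocene 56 − 33.9 = 22.1; Pliocene 5.333 − 2.58 = 2.753; Lopingian 259.51 − 251.902 = 7.608; Holocene 0.0117 − 0 = 0.0117; Furongian 497 − 485.4 = 11.6; Pleistocene 2.58 − 0.0117 = 2.5683.
Ranking these from longest: Eocene > Terreneuvian > Furongian > Lopingian > Pliocene > Pleistocene > Holocene.
Position 2 in that ranking is Terreneuvian, which lasted 17.8 Myr.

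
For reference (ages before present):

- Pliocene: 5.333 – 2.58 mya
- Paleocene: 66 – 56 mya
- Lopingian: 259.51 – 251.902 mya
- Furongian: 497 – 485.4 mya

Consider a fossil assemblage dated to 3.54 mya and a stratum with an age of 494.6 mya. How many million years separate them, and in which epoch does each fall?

Elapsed time: 494.6 − 3.54 = 491.06 Myr.
3.54 Ma lies within 5.333–2.58 Ma: Pliocene.
494.6 Ma lies within 497–485.4 Ma: Furongian.

491.06 million years apart; the first in the Pliocene, the second in the Furongian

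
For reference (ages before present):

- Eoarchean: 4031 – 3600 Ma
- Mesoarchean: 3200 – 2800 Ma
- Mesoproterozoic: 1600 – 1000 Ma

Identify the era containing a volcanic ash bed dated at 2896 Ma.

Mesoarchean

2896 Ma lies between 3200 and 2800 Ma, so it falls in the Mesoarchean.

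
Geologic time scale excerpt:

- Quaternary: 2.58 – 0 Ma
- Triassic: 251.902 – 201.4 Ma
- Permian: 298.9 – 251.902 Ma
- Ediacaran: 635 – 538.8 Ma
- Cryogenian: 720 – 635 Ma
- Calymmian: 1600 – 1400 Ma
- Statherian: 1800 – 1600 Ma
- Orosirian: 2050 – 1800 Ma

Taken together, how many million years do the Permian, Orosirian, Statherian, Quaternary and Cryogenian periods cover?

Each duration: Permian = 46.998; Orosirian = 250; Statherian = 200; Quaternary = 2.58; Cryogenian = 85.
Sum: 46.998 + 250 + 200 + 2.58 + 85 = 584.578 Myr.

584.578 million years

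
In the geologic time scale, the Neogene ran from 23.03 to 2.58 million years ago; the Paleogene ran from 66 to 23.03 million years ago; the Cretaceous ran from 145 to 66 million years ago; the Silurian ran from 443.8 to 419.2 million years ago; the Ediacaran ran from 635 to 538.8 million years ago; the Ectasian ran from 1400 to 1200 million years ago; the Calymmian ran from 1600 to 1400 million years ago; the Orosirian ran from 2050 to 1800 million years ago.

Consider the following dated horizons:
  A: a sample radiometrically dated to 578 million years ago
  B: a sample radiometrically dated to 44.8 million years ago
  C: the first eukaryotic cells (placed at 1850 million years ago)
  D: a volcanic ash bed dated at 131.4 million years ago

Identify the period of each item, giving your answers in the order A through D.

A: 578 Ma lies in 635–538.8 Ma, so Ediacaran.
B: 44.8 Ma lies in 66–23.03 Ma, so Paleogene.
C: 1850 Ma lies in 2050–1800 Ma, so Orosirian.
D: 131.4 Ma lies in 145–66 Ma, so Cretaceous.

A — Ediacaran; B — Paleogene; C — Orosirian; D — Cretaceous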